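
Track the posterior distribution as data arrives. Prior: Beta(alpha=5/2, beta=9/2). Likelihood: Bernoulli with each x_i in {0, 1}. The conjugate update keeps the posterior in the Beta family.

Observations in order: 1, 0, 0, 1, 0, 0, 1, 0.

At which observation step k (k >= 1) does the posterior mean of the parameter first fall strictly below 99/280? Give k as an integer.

obs 1: x=1 → posterior Beta(7/2, 9/2)
obs 2: x=0 → posterior Beta(7/2, 11/2)
obs 3: x=0 → posterior Beta(7/2, 13/2)
obs 4: x=1 → posterior Beta(9/2, 13/2)
obs 5: x=0 → posterior Beta(9/2, 15/2)
obs 6: x=0 → posterior Beta(9/2, 17/2)
obs 7: x=1 → posterior Beta(11/2, 17/2)
obs 8: x=0 → posterior Beta(11/2, 19/2)

k = 3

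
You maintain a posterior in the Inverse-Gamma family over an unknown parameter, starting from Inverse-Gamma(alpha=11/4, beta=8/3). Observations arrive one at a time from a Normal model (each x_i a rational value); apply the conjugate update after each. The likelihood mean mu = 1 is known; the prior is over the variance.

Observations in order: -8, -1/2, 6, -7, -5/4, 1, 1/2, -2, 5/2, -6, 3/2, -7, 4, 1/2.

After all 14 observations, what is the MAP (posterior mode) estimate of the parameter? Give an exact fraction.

15199/1032

obs 1: x=-8 → posterior Inverse-Gamma(13/4, 259/6)
obs 2: x=-1/2 → posterior Inverse-Gamma(15/4, 1063/24)
obs 3: x=6 → posterior Inverse-Gamma(17/4, 1363/24)
obs 4: x=-7 → posterior Inverse-Gamma(19/4, 2131/24)
obs 5: x=-5/4 → posterior Inverse-Gamma(21/4, 8767/96)
obs 6: x=1 → posterior Inverse-Gamma(23/4, 8767/96)
obs 7: x=1/2 → posterior Inverse-Gamma(25/4, 8779/96)
obs 8: x=-2 → posterior Inverse-Gamma(27/4, 9211/96)
obs 9: x=5/2 → posterior Inverse-Gamma(29/4, 9319/96)
obs 10: x=-6 → posterior Inverse-Gamma(31/4, 11671/96)
obs 11: x=3/2 → posterior Inverse-Gamma(33/4, 11683/96)
obs 12: x=-7 → posterior Inverse-Gamma(35/4, 14755/96)
obs 13: x=4 → posterior Inverse-Gamma(37/4, 15187/96)
obs 14: x=1/2 → posterior Inverse-Gamma(39/4, 15199/96)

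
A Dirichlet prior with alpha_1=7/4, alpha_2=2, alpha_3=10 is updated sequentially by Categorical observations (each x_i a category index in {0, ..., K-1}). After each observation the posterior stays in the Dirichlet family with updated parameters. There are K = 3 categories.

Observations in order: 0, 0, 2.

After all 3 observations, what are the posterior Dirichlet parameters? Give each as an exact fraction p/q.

alpha_1=15/4, alpha_2=2, alpha_3=11

obs 1: x=0 → posterior Dirichlet(11/4, 2, 10)
obs 2: x=0 → posterior Dirichlet(15/4, 2, 10)
obs 3: x=2 → posterior Dirichlet(15/4, 2, 11)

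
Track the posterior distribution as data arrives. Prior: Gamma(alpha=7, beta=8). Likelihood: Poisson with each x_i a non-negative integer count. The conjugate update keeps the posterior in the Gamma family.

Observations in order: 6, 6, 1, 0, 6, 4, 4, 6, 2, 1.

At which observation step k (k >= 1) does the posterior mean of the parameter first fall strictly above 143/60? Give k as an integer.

k = 8

obs 1: x=6 → posterior Gamma(13, 9)
obs 2: x=6 → posterior Gamma(19, 10)
obs 3: x=1 → posterior Gamma(20, 11)
obs 4: x=0 → posterior Gamma(20, 12)
obs 5: x=6 → posterior Gamma(26, 13)
obs 6: x=4 → posterior Gamma(30, 14)
obs 7: x=4 → posterior Gamma(34, 15)
obs 8: x=6 → posterior Gamma(40, 16)
obs 9: x=2 → posterior Gamma(42, 17)
obs 10: x=1 → posterior Gamma(43, 18)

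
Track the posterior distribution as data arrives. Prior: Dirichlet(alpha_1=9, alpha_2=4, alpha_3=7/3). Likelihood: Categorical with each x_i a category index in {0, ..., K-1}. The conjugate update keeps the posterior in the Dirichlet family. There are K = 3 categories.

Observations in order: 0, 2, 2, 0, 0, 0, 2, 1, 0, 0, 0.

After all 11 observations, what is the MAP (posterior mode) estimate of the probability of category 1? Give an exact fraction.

obs 1: x=0 → posterior Dirichlet(10, 4, 7/3)
obs 2: x=2 → posterior Dirichlet(10, 4, 10/3)
obs 3: x=2 → posterior Dirichlet(10, 4, 13/3)
obs 4: x=0 → posterior Dirichlet(11, 4, 13/3)
obs 5: x=0 → posterior Dirichlet(12, 4, 13/3)
obs 6: x=0 → posterior Dirichlet(13, 4, 13/3)
obs 7: x=2 → posterior Dirichlet(13, 4, 16/3)
obs 8: x=1 → posterior Dirichlet(13, 5, 16/3)
obs 9: x=0 → posterior Dirichlet(14, 5, 16/3)
obs 10: x=0 → posterior Dirichlet(15, 5, 16/3)
obs 11: x=0 → posterior Dirichlet(16, 5, 16/3)

6/35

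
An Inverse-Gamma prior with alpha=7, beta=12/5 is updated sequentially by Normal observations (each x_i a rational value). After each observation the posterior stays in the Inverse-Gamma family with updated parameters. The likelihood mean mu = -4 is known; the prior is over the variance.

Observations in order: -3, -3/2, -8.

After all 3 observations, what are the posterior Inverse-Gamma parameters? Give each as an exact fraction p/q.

alpha=17/2, beta=561/40

obs 1: x=-3 → posterior Inverse-Gamma(15/2, 29/10)
obs 2: x=-3/2 → posterior Inverse-Gamma(8, 241/40)
obs 3: x=-8 → posterior Inverse-Gamma(17/2, 561/40)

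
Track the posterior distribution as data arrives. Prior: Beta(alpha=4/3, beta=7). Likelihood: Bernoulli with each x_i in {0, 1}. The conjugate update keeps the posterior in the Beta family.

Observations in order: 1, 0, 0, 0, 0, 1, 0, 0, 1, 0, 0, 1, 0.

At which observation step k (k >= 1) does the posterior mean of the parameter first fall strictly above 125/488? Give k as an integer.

obs 1: x=1 → posterior Beta(7/3, 7)
obs 2: x=0 → posterior Beta(7/3, 8)
obs 3: x=0 → posterior Beta(7/3, 9)
obs 4: x=0 → posterior Beta(7/3, 10)
obs 5: x=0 → posterior Beta(7/3, 11)
obs 6: x=1 → posterior Beta(10/3, 11)
obs 7: x=0 → posterior Beta(10/3, 12)
obs 8: x=0 → posterior Beta(10/3, 13)
obs 9: x=1 → posterior Beta(13/3, 13)
obs 10: x=0 → posterior Beta(13/3, 14)
obs 11: x=0 → posterior Beta(13/3, 15)
obs 12: x=1 → posterior Beta(16/3, 15)
obs 13: x=0 → posterior Beta(16/3, 16)

k = 12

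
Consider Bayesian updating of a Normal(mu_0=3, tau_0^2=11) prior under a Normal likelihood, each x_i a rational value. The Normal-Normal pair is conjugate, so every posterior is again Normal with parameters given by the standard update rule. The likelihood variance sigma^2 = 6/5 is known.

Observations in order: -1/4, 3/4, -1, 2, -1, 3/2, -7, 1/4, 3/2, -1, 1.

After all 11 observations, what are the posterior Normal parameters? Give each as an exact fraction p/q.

mu_0=-643/2444, tau_0^2=66/611

obs 1: x=-1/4 → posterior Normal(17/244, 66/61)
obs 2: x=3/4 → posterior Normal(91/232, 33/58)
obs 3: x=-1 → posterior Normal(-1/18, 22/57)
obs 4: x=2 → posterior Normal(201/452, 33/113)
obs 5: x=-1 → posterior Normal(91/562, 66/281)
obs 6: x=3/2 → posterior Normal(8/21, 11/56)
obs 7: x=-7 → posterior Normal(-257/391, 66/391)
obs 8: x=1/4 → posterior Normal(-973/1784, 33/223)
obs 9: x=3/2 → posterior Normal(-643/2004, 22/167)
obs 10: x=-1 → posterior Normal(-863/2224, 33/278)
obs 11: x=1 → posterior Normal(-643/2444, 66/611)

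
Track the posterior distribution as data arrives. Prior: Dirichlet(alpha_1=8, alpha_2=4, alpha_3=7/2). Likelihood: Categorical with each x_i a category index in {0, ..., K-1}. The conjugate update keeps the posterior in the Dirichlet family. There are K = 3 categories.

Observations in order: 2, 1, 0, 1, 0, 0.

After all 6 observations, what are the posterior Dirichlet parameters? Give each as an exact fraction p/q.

obs 1: x=2 → posterior Dirichlet(8, 4, 9/2)
obs 2: x=1 → posterior Dirichlet(8, 5, 9/2)
obs 3: x=0 → posterior Dirichlet(9, 5, 9/2)
obs 4: x=1 → posterior Dirichlet(9, 6, 9/2)
obs 5: x=0 → posterior Dirichlet(10, 6, 9/2)
obs 6: x=0 → posterior Dirichlet(11, 6, 9/2)

alpha_1=11, alpha_2=6, alpha_3=9/2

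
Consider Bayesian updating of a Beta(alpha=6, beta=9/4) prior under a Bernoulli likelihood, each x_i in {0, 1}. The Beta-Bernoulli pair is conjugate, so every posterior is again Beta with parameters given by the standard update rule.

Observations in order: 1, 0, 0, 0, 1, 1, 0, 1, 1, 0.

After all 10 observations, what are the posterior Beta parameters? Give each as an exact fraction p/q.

obs 1: x=1 → posterior Beta(7, 9/4)
obs 2: x=0 → posterior Beta(7, 13/4)
obs 3: x=0 → posterior Beta(7, 17/4)
obs 4: x=0 → posterior Beta(7, 21/4)
obs 5: x=1 → posterior Beta(8, 21/4)
obs 6: x=1 → posterior Beta(9, 21/4)
obs 7: x=0 → posterior Beta(9, 25/4)
obs 8: x=1 → posterior Beta(10, 25/4)
obs 9: x=1 → posterior Beta(11, 25/4)
obs 10: x=0 → posterior Beta(11, 29/4)

alpha=11, beta=29/4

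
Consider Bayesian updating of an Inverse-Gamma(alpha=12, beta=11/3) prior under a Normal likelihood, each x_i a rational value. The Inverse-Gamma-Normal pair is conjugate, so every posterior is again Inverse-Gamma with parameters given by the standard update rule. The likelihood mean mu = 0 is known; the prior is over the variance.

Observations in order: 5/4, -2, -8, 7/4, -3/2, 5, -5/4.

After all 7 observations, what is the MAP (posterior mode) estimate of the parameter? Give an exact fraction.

5221/1584

obs 1: x=5/4 → posterior Inverse-Gamma(25/2, 427/96)
obs 2: x=-2 → posterior Inverse-Gamma(13, 619/96)
obs 3: x=-8 → posterior Inverse-Gamma(27/2, 3691/96)
obs 4: x=7/4 → posterior Inverse-Gamma(14, 1919/48)
obs 5: x=-3/2 → posterior Inverse-Gamma(29/2, 1973/48)
obs 6: x=5 → posterior Inverse-Gamma(15, 2573/48)
obs 7: x=-5/4 → posterior Inverse-Gamma(31/2, 5221/96)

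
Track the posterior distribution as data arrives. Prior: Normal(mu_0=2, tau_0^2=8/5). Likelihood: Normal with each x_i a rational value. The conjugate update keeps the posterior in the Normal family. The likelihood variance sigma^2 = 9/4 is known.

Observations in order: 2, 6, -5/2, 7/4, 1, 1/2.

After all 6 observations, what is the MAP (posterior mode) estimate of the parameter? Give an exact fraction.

obs 1: x=2 → posterior Normal(2, 72/77)
obs 2: x=6 → posterior Normal(346/109, 72/109)
obs 3: x=-5/2 → posterior Normal(266/141, 24/47)
obs 4: x=7/4 → posterior Normal(322/173, 72/173)
obs 5: x=1 → posterior Normal(354/205, 72/205)
obs 6: x=1/2 → posterior Normal(370/237, 24/79)

370/237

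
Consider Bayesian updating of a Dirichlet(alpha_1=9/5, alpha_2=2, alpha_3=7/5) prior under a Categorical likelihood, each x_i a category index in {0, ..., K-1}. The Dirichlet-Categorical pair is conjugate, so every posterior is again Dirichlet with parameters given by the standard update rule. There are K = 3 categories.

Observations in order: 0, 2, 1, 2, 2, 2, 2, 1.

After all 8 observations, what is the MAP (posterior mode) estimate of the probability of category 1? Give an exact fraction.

5/17

obs 1: x=0 → posterior Dirichlet(14/5, 2, 7/5)
obs 2: x=2 → posterior Dirichlet(14/5, 2, 12/5)
obs 3: x=1 → posterior Dirichlet(14/5, 3, 12/5)
obs 4: x=2 → posterior Dirichlet(14/5, 3, 17/5)
obs 5: x=2 → posterior Dirichlet(14/5, 3, 22/5)
obs 6: x=2 → posterior Dirichlet(14/5, 3, 27/5)
obs 7: x=2 → posterior Dirichlet(14/5, 3, 32/5)
obs 8: x=1 → posterior Dirichlet(14/5, 4, 32/5)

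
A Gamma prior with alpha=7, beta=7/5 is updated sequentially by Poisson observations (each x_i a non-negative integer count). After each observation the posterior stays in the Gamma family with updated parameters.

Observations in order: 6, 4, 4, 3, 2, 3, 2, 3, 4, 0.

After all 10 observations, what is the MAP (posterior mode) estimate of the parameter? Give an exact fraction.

185/57

obs 1: x=6 → posterior Gamma(13, 12/5)
obs 2: x=4 → posterior Gamma(17, 17/5)
obs 3: x=4 → posterior Gamma(21, 22/5)
obs 4: x=3 → posterior Gamma(24, 27/5)
obs 5: x=2 → posterior Gamma(26, 32/5)
obs 6: x=3 → posterior Gamma(29, 37/5)
obs 7: x=2 → posterior Gamma(31, 42/5)
obs 8: x=3 → posterior Gamma(34, 47/5)
obs 9: x=4 → posterior Gamma(38, 52/5)
obs 10: x=0 → posterior Gamma(38, 57/5)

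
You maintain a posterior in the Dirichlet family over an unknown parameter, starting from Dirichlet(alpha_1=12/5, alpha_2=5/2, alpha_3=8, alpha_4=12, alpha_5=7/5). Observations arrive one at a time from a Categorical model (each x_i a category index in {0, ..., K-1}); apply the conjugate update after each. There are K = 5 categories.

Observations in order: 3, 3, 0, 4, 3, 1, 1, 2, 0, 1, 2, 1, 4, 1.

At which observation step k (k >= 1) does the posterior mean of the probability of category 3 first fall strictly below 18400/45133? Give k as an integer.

obs 1: x=3 → posterior Dirichlet(12/5, 5/2, 8, 13, 7/5)
obs 2: x=3 → posterior Dirichlet(12/5, 5/2, 8, 14, 7/5)
obs 3: x=0 → posterior Dirichlet(17/5, 5/2, 8, 14, 7/5)
obs 4: x=4 → posterior Dirichlet(17/5, 5/2, 8, 14, 12/5)
obs 5: x=3 → posterior Dirichlet(17/5, 5/2, 8, 15, 12/5)
obs 6: x=1 → posterior Dirichlet(17/5, 7/2, 8, 15, 12/5)
obs 7: x=1 → posterior Dirichlet(17/5, 9/2, 8, 15, 12/5)
obs 8: x=2 → posterior Dirichlet(17/5, 9/2, 9, 15, 12/5)
obs 9: x=0 → posterior Dirichlet(22/5, 9/2, 9, 15, 12/5)
obs 10: x=1 → posterior Dirichlet(22/5, 11/2, 9, 15, 12/5)
obs 11: x=2 → posterior Dirichlet(22/5, 11/2, 10, 15, 12/5)
obs 12: x=1 → posterior Dirichlet(22/5, 13/2, 10, 15, 12/5)
obs 13: x=4 → posterior Dirichlet(22/5, 13/2, 10, 15, 17/5)
obs 14: x=1 → posterior Dirichlet(22/5, 15/2, 10, 15, 17/5)

k = 11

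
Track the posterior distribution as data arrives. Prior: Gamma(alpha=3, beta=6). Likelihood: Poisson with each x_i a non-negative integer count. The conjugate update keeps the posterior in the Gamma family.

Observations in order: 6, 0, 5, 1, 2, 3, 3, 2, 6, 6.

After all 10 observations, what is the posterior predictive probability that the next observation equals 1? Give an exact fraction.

13202041157530128899789145217407830011540406272/57155629504430816618802078994918975878812205409

obs 1: x=6 → posterior Gamma(9, 7)
obs 2: x=0 → posterior Gamma(9, 8)
obs 3: x=5 → posterior Gamma(14, 9)
obs 4: x=1 → posterior Gamma(15, 10)
obs 5: x=2 → posterior Gamma(17, 11)
obs 6: x=3 → posterior Gamma(20, 12)
obs 7: x=3 → posterior Gamma(23, 13)
obs 8: x=2 → posterior Gamma(25, 14)
obs 9: x=6 → posterior Gamma(31, 15)
obs 10: x=6 → posterior Gamma(37, 16)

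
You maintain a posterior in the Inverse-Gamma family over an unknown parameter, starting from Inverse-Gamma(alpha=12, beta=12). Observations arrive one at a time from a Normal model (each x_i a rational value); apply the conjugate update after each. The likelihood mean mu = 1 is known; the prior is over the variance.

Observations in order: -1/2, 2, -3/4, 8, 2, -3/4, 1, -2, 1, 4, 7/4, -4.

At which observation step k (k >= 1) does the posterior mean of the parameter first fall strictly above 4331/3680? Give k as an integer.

k = 3

obs 1: x=-1/2 → posterior Inverse-Gamma(25/2, 105/8)
obs 2: x=2 → posterior Inverse-Gamma(13, 109/8)
obs 3: x=-3/4 → posterior Inverse-Gamma(27/2, 485/32)
obs 4: x=8 → posterior Inverse-Gamma(14, 1269/32)
obs 5: x=2 → posterior Inverse-Gamma(29/2, 1285/32)
obs 6: x=-3/4 → posterior Inverse-Gamma(15, 667/16)
obs 7: x=1 → posterior Inverse-Gamma(31/2, 667/16)
obs 8: x=-2 → posterior Inverse-Gamma(16, 739/16)
obs 9: x=1 → posterior Inverse-Gamma(33/2, 739/16)
obs 10: x=4 → posterior Inverse-Gamma(17, 811/16)
obs 11: x=7/4 → posterior Inverse-Gamma(35/2, 1631/32)
obs 12: x=-4 → posterior Inverse-Gamma(18, 2031/32)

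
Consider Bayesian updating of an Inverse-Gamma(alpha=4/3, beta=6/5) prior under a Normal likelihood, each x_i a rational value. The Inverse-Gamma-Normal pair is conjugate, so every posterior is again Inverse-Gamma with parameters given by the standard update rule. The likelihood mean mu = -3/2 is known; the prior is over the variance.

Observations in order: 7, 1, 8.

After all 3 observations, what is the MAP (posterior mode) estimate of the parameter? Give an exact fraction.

10269/460

obs 1: x=7 → posterior Inverse-Gamma(11/6, 1493/40)
obs 2: x=1 → posterior Inverse-Gamma(7/3, 809/20)
obs 3: x=8 → posterior Inverse-Gamma(17/6, 3423/40)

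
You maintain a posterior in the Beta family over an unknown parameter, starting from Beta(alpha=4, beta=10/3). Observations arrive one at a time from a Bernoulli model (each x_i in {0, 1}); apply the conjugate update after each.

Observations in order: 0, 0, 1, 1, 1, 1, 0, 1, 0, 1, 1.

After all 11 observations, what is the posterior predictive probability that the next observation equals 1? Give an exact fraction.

obs 1: x=0 → posterior Beta(4, 13/3)
obs 2: x=0 → posterior Beta(4, 16/3)
obs 3: x=1 → posterior Beta(5, 16/3)
obs 4: x=1 → posterior Beta(6, 16/3)
obs 5: x=1 → posterior Beta(7, 16/3)
obs 6: x=1 → posterior Beta(8, 16/3)
obs 7: x=0 → posterior Beta(8, 19/3)
obs 8: x=1 → posterior Beta(9, 19/3)
obs 9: x=0 → posterior Beta(9, 22/3)
obs 10: x=1 → posterior Beta(10, 22/3)
obs 11: x=1 → posterior Beta(11, 22/3)

3/5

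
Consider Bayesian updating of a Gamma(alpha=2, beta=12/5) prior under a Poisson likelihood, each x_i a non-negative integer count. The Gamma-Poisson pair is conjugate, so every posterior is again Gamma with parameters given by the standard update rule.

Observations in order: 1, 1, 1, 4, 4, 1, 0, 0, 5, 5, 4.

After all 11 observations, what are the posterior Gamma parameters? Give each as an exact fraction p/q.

obs 1: x=1 → posterior Gamma(3, 17/5)
obs 2: x=1 → posterior Gamma(4, 22/5)
obs 3: x=1 → posterior Gamma(5, 27/5)
obs 4: x=4 → posterior Gamma(9, 32/5)
obs 5: x=4 → posterior Gamma(13, 37/5)
obs 6: x=1 → posterior Gamma(14, 42/5)
obs 7: x=0 → posterior Gamma(14, 47/5)
obs 8: x=0 → posterior Gamma(14, 52/5)
obs 9: x=5 → posterior Gamma(19, 57/5)
obs 10: x=5 → posterior Gamma(24, 62/5)
obs 11: x=4 → posterior Gamma(28, 67/5)

alpha=28, beta=67/5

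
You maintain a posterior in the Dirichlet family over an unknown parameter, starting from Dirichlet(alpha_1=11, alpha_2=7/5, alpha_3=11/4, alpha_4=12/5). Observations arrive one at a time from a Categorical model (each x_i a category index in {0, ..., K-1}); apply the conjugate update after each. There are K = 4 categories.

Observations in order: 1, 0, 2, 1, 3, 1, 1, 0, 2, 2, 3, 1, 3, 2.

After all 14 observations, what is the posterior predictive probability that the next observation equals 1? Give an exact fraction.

obs 1: x=1 → posterior Dirichlet(11, 12/5, 11/4, 12/5)
obs 2: x=0 → posterior Dirichlet(12, 12/5, 11/4, 12/5)
obs 3: x=2 → posterior Dirichlet(12, 12/5, 15/4, 12/5)
obs 4: x=1 → posterior Dirichlet(12, 17/5, 15/4, 12/5)
obs 5: x=3 → posterior Dirichlet(12, 17/5, 15/4, 17/5)
obs 6: x=1 → posterior Dirichlet(12, 22/5, 15/4, 17/5)
obs 7: x=1 → posterior Dirichlet(12, 27/5, 15/4, 17/5)
obs 8: x=0 → posterior Dirichlet(13, 27/5, 15/4, 17/5)
obs 9: x=2 → posterior Dirichlet(13, 27/5, 19/4, 17/5)
obs 10: x=2 → posterior Dirichlet(13, 27/5, 23/4, 17/5)
obs 11: x=3 → posterior Dirichlet(13, 27/5, 23/4, 22/5)
obs 12: x=1 → posterior Dirichlet(13, 32/5, 23/4, 22/5)
obs 13: x=3 → posterior Dirichlet(13, 32/5, 23/4, 27/5)
obs 14: x=2 → posterior Dirichlet(13, 32/5, 27/4, 27/5)

128/631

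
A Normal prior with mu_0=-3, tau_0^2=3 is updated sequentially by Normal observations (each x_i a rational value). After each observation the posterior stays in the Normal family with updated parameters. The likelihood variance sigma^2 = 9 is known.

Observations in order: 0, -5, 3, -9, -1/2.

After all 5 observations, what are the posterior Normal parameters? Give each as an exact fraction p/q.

obs 1: x=0 → posterior Normal(-9/4, 9/4)
obs 2: x=-5 → posterior Normal(-14/5, 9/5)
obs 3: x=3 → posterior Normal(-11/6, 3/2)
obs 4: x=-9 → posterior Normal(-20/7, 9/7)
obs 5: x=-1/2 → posterior Normal(-41/16, 9/8)

mu_0=-41/16, tau_0^2=9/8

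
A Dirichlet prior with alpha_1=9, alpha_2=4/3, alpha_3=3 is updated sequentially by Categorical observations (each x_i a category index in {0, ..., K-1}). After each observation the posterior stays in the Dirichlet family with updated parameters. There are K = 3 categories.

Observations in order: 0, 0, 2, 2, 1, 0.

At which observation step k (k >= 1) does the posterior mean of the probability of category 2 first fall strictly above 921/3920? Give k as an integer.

k = 3

obs 1: x=0 → posterior Dirichlet(10, 4/3, 3)
obs 2: x=0 → posterior Dirichlet(11, 4/3, 3)
obs 3: x=2 → posterior Dirichlet(11, 4/3, 4)
obs 4: x=2 → posterior Dirichlet(11, 4/3, 5)
obs 5: x=1 → posterior Dirichlet(11, 7/3, 5)
obs 6: x=0 → posterior Dirichlet(12, 7/3, 5)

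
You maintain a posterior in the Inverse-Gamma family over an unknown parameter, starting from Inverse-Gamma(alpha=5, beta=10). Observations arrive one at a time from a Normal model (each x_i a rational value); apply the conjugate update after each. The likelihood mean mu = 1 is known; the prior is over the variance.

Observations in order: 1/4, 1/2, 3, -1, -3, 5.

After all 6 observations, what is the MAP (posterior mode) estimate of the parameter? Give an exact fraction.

obs 1: x=1/4 → posterior Inverse-Gamma(11/2, 329/32)
obs 2: x=1/2 → posterior Inverse-Gamma(6, 333/32)
obs 3: x=3 → posterior Inverse-Gamma(13/2, 397/32)
obs 4: x=-1 → posterior Inverse-Gamma(7, 461/32)
obs 5: x=-3 → posterior Inverse-Gamma(15/2, 717/32)
obs 6: x=5 → posterior Inverse-Gamma(8, 973/32)

973/288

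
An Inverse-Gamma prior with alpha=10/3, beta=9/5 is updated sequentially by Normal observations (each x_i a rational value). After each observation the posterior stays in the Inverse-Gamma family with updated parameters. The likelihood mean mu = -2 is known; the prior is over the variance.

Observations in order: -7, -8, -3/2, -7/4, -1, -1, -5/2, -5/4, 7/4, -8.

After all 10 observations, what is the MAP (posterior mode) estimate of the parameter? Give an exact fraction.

28269/4480

obs 1: x=-7 → posterior Inverse-Gamma(23/6, 143/10)
obs 2: x=-8 → posterior Inverse-Gamma(13/3, 323/10)
obs 3: x=-3/2 → posterior Inverse-Gamma(29/6, 1297/40)
obs 4: x=-7/4 → posterior Inverse-Gamma(16/3, 5193/160)
obs 5: x=-1 → posterior Inverse-Gamma(35/6, 5273/160)
obs 6: x=-1 → posterior Inverse-Gamma(19/3, 5353/160)
obs 7: x=-5/2 → posterior Inverse-Gamma(41/6, 5373/160)
obs 8: x=-5/4 → posterior Inverse-Gamma(22/3, 2709/80)
obs 9: x=7/4 → posterior Inverse-Gamma(47/6, 6543/160)
obs 10: x=-8 → posterior Inverse-Gamma(25/3, 9423/160)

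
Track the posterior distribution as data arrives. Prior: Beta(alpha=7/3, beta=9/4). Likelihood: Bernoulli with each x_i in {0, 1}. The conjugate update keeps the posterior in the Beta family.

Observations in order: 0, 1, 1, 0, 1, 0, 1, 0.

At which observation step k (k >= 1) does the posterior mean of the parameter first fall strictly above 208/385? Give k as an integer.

obs 1: x=0 → posterior Beta(7/3, 13/4)
obs 2: x=1 → posterior Beta(10/3, 13/4)
obs 3: x=1 → posterior Beta(13/3, 13/4)
obs 4: x=0 → posterior Beta(13/3, 17/4)
obs 5: x=1 → posterior Beta(16/3, 17/4)
obs 6: x=0 → posterior Beta(16/3, 21/4)
obs 7: x=1 → posterior Beta(19/3, 21/4)
obs 8: x=0 → posterior Beta(19/3, 25/4)

k = 3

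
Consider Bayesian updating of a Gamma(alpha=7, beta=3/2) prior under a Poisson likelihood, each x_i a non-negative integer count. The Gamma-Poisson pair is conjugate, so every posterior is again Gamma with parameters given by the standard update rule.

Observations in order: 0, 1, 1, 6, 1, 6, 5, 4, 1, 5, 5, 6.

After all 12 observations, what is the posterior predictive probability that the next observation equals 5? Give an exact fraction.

obs 1: x=0 → posterior Gamma(7, 5/2)
obs 2: x=1 → posterior Gamma(8, 7/2)
obs 3: x=1 → posterior Gamma(9, 9/2)
obs 4: x=6 → posterior Gamma(15, 11/2)
obs 5: x=1 → posterior Gamma(16, 13/2)
obs 6: x=6 → posterior Gamma(22, 15/2)
obs 7: x=5 → posterior Gamma(27, 17/2)
obs 8: x=4 → posterior Gamma(31, 19/2)
obs 9: x=1 → posterior Gamma(32, 21/2)
obs 10: x=5 → posterior Gamma(37, 23/2)
obs 11: x=5 → posterior Gamma(42, 25/2)
obs 12: x=6 → posterior Gamma(48, 27/2)

42209504441893820468691592672072933240049432273860056846165669662684515960320/321435536406849689643112684158541939250610292076895824096294534975472468513389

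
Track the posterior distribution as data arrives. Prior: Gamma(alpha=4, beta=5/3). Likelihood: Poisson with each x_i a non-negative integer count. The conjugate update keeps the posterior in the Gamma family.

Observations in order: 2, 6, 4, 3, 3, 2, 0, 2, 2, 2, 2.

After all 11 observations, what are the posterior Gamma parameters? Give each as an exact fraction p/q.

alpha=32, beta=38/3

obs 1: x=2 → posterior Gamma(6, 8/3)
obs 2: x=6 → posterior Gamma(12, 11/3)
obs 3: x=4 → posterior Gamma(16, 14/3)
obs 4: x=3 → posterior Gamma(19, 17/3)
obs 5: x=3 → posterior Gamma(22, 20/3)
obs 6: x=2 → posterior Gamma(24, 23/3)
obs 7: x=0 → posterior Gamma(24, 26/3)
obs 8: x=2 → posterior Gamma(26, 29/3)
obs 9: x=2 → posterior Gamma(28, 32/3)
obs 10: x=2 → posterior Gamma(30, 35/3)
obs 11: x=2 → posterior Gamma(32, 38/3)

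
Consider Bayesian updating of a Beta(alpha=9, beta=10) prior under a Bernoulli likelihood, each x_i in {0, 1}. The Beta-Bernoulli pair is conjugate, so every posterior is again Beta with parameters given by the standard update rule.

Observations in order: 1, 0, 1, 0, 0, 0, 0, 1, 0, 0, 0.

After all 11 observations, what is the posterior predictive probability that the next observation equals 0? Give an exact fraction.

obs 1: x=1 → posterior Beta(10, 10)
obs 2: x=0 → posterior Beta(10, 11)
obs 3: x=1 → posterior Beta(11, 11)
obs 4: x=0 → posterior Beta(11, 12)
obs 5: x=0 → posterior Beta(11, 13)
obs 6: x=0 → posterior Beta(11, 14)
obs 7: x=0 → posterior Beta(11, 15)
obs 8: x=1 → posterior Beta(12, 15)
obs 9: x=0 → posterior Beta(12, 16)
obs 10: x=0 → posterior Beta(12, 17)
obs 11: x=0 → posterior Beta(12, 18)

3/5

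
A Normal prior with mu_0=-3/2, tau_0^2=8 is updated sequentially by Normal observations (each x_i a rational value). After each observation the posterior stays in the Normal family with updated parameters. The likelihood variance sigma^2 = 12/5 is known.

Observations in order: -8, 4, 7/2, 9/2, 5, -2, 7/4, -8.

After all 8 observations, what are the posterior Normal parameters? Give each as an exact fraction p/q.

obs 1: x=-8 → posterior Normal(-13/2, 24/13)
obs 2: x=4 → posterior Normal(-89/46, 24/23)
obs 3: x=7/2 → posterior Normal(-19/66, 8/11)
obs 4: x=9/2 → posterior Normal(71/86, 24/43)
obs 5: x=5 → posterior Normal(171/106, 24/53)
obs 6: x=-2 → posterior Normal(131/126, 8/21)
obs 7: x=7/4 → posterior Normal(83/73, 24/73)
obs 8: x=-8 → posterior Normal(3/83, 24/83)

mu_0=3/83, tau_0^2=24/83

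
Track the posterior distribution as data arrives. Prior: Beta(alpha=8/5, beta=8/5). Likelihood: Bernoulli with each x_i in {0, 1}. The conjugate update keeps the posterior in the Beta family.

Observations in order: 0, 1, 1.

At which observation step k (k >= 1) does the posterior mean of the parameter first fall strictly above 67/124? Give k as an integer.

obs 1: x=0 → posterior Beta(8/5, 13/5)
obs 2: x=1 → posterior Beta(13/5, 13/5)
obs 3: x=1 → posterior Beta(18/5, 13/5)

k = 3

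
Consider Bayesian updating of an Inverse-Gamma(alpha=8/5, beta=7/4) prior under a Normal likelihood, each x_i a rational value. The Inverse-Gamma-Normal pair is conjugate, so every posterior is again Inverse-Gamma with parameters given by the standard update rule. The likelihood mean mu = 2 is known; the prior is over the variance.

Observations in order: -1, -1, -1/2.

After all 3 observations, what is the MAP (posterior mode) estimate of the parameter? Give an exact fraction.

555/164

obs 1: x=-1 → posterior Inverse-Gamma(21/10, 25/4)
obs 2: x=-1 → posterior Inverse-Gamma(13/5, 43/4)
obs 3: x=-1/2 → posterior Inverse-Gamma(31/10, 111/8)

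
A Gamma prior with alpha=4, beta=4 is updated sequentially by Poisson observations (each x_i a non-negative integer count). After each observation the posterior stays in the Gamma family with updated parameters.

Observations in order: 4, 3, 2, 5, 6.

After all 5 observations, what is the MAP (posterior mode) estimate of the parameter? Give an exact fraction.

23/9

obs 1: x=4 → posterior Gamma(8, 5)
obs 2: x=3 → posterior Gamma(11, 6)
obs 3: x=2 → posterior Gamma(13, 7)
obs 4: x=5 → posterior Gamma(18, 8)
obs 5: x=6 → posterior Gamma(24, 9)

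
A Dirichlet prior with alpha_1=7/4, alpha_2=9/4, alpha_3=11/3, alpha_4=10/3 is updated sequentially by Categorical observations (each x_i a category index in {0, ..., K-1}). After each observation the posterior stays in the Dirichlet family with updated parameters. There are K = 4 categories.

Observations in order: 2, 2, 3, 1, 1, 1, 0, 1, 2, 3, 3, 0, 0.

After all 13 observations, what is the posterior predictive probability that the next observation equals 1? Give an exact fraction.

obs 1: x=2 → posterior Dirichlet(7/4, 9/4, 14/3, 10/3)
obs 2: x=2 → posterior Dirichlet(7/4, 9/4, 17/3, 10/3)
obs 3: x=3 → posterior Dirichlet(7/4, 9/4, 17/3, 13/3)
obs 4: x=1 → posterior Dirichlet(7/4, 13/4, 17/3, 13/3)
obs 5: x=1 → posterior Dirichlet(7/4, 17/4, 17/3, 13/3)
obs 6: x=1 → posterior Dirichlet(7/4, 21/4, 17/3, 13/3)
obs 7: x=0 → posterior Dirichlet(11/4, 21/4, 17/3, 13/3)
obs 8: x=1 → posterior Dirichlet(11/4, 25/4, 17/3, 13/3)
obs 9: x=2 → posterior Dirichlet(11/4, 25/4, 20/3, 13/3)
obs 10: x=3 → posterior Dirichlet(11/4, 25/4, 20/3, 16/3)
obs 11: x=3 → posterior Dirichlet(11/4, 25/4, 20/3, 19/3)
obs 12: x=0 → posterior Dirichlet(15/4, 25/4, 20/3, 19/3)
obs 13: x=0 → posterior Dirichlet(19/4, 25/4, 20/3, 19/3)

25/96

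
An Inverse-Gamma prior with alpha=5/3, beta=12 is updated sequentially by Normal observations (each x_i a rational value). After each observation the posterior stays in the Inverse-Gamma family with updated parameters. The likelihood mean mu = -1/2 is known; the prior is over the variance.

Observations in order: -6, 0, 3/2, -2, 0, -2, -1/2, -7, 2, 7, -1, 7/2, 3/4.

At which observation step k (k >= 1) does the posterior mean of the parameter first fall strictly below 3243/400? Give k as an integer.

k = 7

obs 1: x=-6 → posterior Inverse-Gamma(13/6, 217/8)
obs 2: x=0 → posterior Inverse-Gamma(8/3, 109/4)
obs 3: x=3/2 → posterior Inverse-Gamma(19/6, 117/4)
obs 4: x=-2 → posterior Inverse-Gamma(11/3, 243/8)
obs 5: x=0 → posterior Inverse-Gamma(25/6, 61/2)
obs 6: x=-2 → posterior Inverse-Gamma(14/3, 253/8)
obs 7: x=-1/2 → posterior Inverse-Gamma(31/6, 253/8)
obs 8: x=-7 → posterior Inverse-Gamma(17/3, 211/4)
obs 9: x=2 → posterior Inverse-Gamma(37/6, 447/8)
obs 10: x=7 → posterior Inverse-Gamma(20/3, 84)
obs 11: x=-1 → posterior Inverse-Gamma(43/6, 673/8)
obs 12: x=7/2 → posterior Inverse-Gamma(23/3, 737/8)
obs 13: x=3/4 → posterior Inverse-Gamma(49/6, 2973/32)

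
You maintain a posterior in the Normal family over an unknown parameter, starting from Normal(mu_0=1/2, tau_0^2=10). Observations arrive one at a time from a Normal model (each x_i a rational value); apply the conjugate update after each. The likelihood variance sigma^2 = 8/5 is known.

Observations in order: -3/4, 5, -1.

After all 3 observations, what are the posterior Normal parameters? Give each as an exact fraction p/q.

obs 1: x=-3/4 → posterior Normal(-67/116, 40/29)
obs 2: x=5 → posterior Normal(433/216, 20/27)
obs 3: x=-1 → posterior Normal(333/316, 40/79)

mu_0=333/316, tau_0^2=40/79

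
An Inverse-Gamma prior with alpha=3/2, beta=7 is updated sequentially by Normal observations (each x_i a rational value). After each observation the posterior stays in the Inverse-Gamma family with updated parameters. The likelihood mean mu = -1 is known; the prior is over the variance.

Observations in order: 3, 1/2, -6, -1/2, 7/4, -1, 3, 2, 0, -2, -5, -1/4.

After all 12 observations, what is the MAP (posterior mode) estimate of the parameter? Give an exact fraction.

869/136

obs 1: x=3 → posterior Inverse-Gamma(2, 15)
obs 2: x=1/2 → posterior Inverse-Gamma(5/2, 129/8)
obs 3: x=-6 → posterior Inverse-Gamma(3, 229/8)
obs 4: x=-1/2 → posterior Inverse-Gamma(7/2, 115/4)
obs 5: x=7/4 → posterior Inverse-Gamma(4, 1041/32)
obs 6: x=-1 → posterior Inverse-Gamma(9/2, 1041/32)
obs 7: x=3 → posterior Inverse-Gamma(5, 1297/32)
obs 8: x=2 → posterior Inverse-Gamma(11/2, 1441/32)
obs 9: x=0 → posterior Inverse-Gamma(6, 1457/32)
obs 10: x=-2 → posterior Inverse-Gamma(13/2, 1473/32)
obs 11: x=-5 → posterior Inverse-Gamma(7, 1729/32)
obs 12: x=-1/4 → posterior Inverse-Gamma(15/2, 869/16)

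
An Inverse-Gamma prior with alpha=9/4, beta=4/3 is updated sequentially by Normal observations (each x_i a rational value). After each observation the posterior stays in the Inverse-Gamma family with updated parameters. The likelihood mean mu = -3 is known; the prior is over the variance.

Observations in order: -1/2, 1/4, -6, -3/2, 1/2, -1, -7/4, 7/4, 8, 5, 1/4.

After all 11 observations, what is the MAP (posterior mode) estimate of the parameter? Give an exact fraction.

320/21

obs 1: x=-1/2 → posterior Inverse-Gamma(11/4, 107/24)
obs 2: x=1/4 → posterior Inverse-Gamma(13/4, 935/96)
obs 3: x=-6 → posterior Inverse-Gamma(15/4, 1367/96)
obs 4: x=-3/2 → posterior Inverse-Gamma(17/4, 1475/96)
obs 5: x=1/2 → posterior Inverse-Gamma(19/4, 2063/96)
obs 6: x=-1 → posterior Inverse-Gamma(21/4, 2255/96)
obs 7: x=-7/4 → posterior Inverse-Gamma(23/4, 1165/48)
obs 8: x=7/4 → posterior Inverse-Gamma(25/4, 3413/96)
obs 9: x=8 → posterior Inverse-Gamma(27/4, 9221/96)
obs 10: x=5 → posterior Inverse-Gamma(29/4, 12293/96)
obs 11: x=1/4 → posterior Inverse-Gamma(31/4, 400/3)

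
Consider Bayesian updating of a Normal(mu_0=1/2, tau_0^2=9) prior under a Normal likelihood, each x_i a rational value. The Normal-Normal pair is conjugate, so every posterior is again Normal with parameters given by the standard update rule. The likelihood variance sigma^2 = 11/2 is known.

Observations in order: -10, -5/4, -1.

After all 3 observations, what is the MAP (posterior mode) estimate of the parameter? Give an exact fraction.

obs 1: x=-10 → posterior Normal(-349/58, 99/29)
obs 2: x=-5/4 → posterior Normal(-197/47, 99/47)
obs 3: x=-1 → posterior Normal(-43/13, 99/65)

-43/13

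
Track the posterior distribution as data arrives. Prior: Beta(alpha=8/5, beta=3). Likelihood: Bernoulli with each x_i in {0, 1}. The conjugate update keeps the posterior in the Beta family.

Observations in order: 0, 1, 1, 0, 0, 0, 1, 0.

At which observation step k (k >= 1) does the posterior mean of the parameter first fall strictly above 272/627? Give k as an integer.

obs 1: x=0 → posterior Beta(8/5, 4)
obs 2: x=1 → posterior Beta(13/5, 4)
obs 3: x=1 → posterior Beta(18/5, 4)
obs 4: x=0 → posterior Beta(18/5, 5)
obs 5: x=0 → posterior Beta(18/5, 6)
obs 6: x=0 → posterior Beta(18/5, 7)
obs 7: x=1 → posterior Beta(23/5, 7)
obs 8: x=0 → posterior Beta(23/5, 8)

k = 3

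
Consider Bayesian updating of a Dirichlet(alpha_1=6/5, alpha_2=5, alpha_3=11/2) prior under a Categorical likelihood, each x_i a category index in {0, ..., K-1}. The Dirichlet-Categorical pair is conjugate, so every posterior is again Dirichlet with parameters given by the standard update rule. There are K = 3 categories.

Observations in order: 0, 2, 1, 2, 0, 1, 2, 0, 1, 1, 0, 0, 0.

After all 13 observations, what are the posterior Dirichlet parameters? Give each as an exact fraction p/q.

obs 1: x=0 → posterior Dirichlet(11/5, 5, 11/2)
obs 2: x=2 → posterior Dirichlet(11/5, 5, 13/2)
obs 3: x=1 → posterior Dirichlet(11/5, 6, 13/2)
obs 4: x=2 → posterior Dirichlet(11/5, 6, 15/2)
obs 5: x=0 → posterior Dirichlet(16/5, 6, 15/2)
obs 6: x=1 → posterior Dirichlet(16/5, 7, 15/2)
obs 7: x=2 → posterior Dirichlet(16/5, 7, 17/2)
obs 8: x=0 → posterior Dirichlet(21/5, 7, 17/2)
obs 9: x=1 → posterior Dirichlet(21/5, 8, 17/2)
obs 10: x=1 → posterior Dirichlet(21/5, 9, 17/2)
obs 11: x=0 → posterior Dirichlet(26/5, 9, 17/2)
obs 12: x=0 → posterior Dirichlet(31/5, 9, 17/2)
obs 13: x=0 → posterior Dirichlet(36/5, 9, 17/2)

alpha_1=36/5, alpha_2=9, alpha_3=17/2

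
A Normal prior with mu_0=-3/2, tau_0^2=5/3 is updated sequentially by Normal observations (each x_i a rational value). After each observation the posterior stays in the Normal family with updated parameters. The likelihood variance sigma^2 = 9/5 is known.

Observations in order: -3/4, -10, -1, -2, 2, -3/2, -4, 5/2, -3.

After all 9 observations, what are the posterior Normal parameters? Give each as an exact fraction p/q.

obs 1: x=-3/4 → posterior Normal(-237/208, 45/52)
obs 2: x=-10 → posterior Normal(-1237/308, 45/77)
obs 3: x=-1 → posterior Normal(-1337/408, 15/34)
obs 4: x=-2 → posterior Normal(-1537/508, 45/127)
obs 5: x=2 → posterior Normal(-1337/608, 45/152)
obs 6: x=-3/2 → posterior Normal(-1487/708, 15/59)
obs 7: x=-4 → posterior Normal(-1887/808, 45/202)
obs 8: x=5/2 → posterior Normal(-1637/908, 45/227)
obs 9: x=-3 → posterior Normal(-1937/1008, 5/28)

mu_0=-1937/1008, tau_0^2=5/28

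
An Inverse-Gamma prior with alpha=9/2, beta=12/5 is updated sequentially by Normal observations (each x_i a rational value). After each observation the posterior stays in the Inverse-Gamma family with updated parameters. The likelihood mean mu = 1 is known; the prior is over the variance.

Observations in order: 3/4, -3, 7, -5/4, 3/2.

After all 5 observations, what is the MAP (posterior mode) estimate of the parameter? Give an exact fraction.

2487/640

obs 1: x=3/4 → posterior Inverse-Gamma(5, 389/160)
obs 2: x=-3 → posterior Inverse-Gamma(11/2, 1669/160)
obs 3: x=7 → posterior Inverse-Gamma(6, 4549/160)
obs 4: x=-5/4 → posterior Inverse-Gamma(13/2, 2477/80)
obs 5: x=3/2 → posterior Inverse-Gamma(7, 2487/80)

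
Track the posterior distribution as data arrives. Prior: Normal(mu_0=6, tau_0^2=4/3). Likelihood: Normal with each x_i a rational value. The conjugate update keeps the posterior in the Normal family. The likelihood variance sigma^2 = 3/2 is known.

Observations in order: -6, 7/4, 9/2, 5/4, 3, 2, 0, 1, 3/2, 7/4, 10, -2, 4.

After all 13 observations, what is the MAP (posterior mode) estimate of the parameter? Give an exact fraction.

obs 1: x=-6 → posterior Normal(6/17, 12/17)
obs 2: x=7/4 → posterior Normal(4/5, 12/25)
obs 3: x=9/2 → posterior Normal(56/33, 4/11)
obs 4: x=5/4 → posterior Normal(66/41, 12/41)
obs 5: x=3 → posterior Normal(90/49, 12/49)
obs 6: x=2 → posterior Normal(106/57, 4/19)
obs 7: x=0 → posterior Normal(106/65, 12/65)
obs 8: x=1 → posterior Normal(114/73, 12/73)
obs 9: x=3/2 → posterior Normal(14/9, 4/27)
obs 10: x=7/4 → posterior Normal(140/89, 12/89)
obs 11: x=10 → posterior Normal(220/97, 12/97)
obs 12: x=-2 → posterior Normal(68/35, 4/35)
obs 13: x=4 → posterior Normal(236/113, 12/113)

236/113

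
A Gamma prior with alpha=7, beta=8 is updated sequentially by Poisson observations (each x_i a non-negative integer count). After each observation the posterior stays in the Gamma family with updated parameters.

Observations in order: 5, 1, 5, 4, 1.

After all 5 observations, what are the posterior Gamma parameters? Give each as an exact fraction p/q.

alpha=23, beta=13

obs 1: x=5 → posterior Gamma(12, 9)
obs 2: x=1 → posterior Gamma(13, 10)
obs 3: x=5 → posterior Gamma(18, 11)
obs 4: x=4 → posterior Gamma(22, 12)
obs 5: x=1 → posterior Gamma(23, 13)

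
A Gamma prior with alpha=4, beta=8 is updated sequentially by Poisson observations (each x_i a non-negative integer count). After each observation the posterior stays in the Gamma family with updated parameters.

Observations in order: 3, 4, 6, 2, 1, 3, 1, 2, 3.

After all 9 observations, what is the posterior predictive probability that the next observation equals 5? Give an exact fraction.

4766187209563659799338971539630956011633/199092056124969210716241708440231268581376

obs 1: x=3 → posterior Gamma(7, 9)
obs 2: x=4 → posterior Gamma(11, 10)
obs 3: x=6 → posterior Gamma(17, 11)
obs 4: x=2 → posterior Gamma(19, 12)
obs 5: x=1 → posterior Gamma(20, 13)
obs 6: x=3 → posterior Gamma(23, 14)
obs 7: x=1 → posterior Gamma(24, 15)
obs 8: x=2 → posterior Gamma(26, 16)
obs 9: x=3 → posterior Gamma(29, 17)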